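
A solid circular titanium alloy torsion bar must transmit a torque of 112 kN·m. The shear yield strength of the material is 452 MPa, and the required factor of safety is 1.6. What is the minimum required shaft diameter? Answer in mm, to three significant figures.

Allowable shear stress τ_allow = 452/1.6 = 282.5 MPa.
For a solid shaft τ = 16T/(πd³), so d³ = 16T/(π τ_allow) = 16×1.1200×10^8/(π×282.5) = 2.019×10^6 mm³.
d = (2.019×10^6)^(1/3) = 126.4 mm.

d = 126 mm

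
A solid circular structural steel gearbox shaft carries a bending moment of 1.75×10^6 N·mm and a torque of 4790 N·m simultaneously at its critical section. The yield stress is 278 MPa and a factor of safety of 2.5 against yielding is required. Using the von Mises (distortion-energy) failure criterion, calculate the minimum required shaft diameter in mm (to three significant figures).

d = 74.4 mm

σ_allow = σ_y/n = 278/2.5 = 111.2 MPa.
For a solid shaft σ_b = 32M/(πd³) and τ = 16T/(πd³), so the von Mises stress is σ' = (16/πd³)·√(4M²+3T²).
√(4M²+3T²) = √(4×(1.750×10^6)² + 3×(4.790×10^6)²) = 9.005×10^6 N·mm.
d³ = 16×9.005×10^6/(π×111.2) = 412400 mm³.
d = 74.43 mm.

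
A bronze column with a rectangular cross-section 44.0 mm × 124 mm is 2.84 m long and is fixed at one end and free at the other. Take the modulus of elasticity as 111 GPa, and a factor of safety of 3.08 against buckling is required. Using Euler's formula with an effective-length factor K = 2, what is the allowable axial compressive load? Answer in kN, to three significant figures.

Buckling occurs about the weak axis: I_min = h·b³/12 = 124×44.0³/12 = 880200 mm⁴ (b = 44.0 mm is the smaller dimension).
Effective length L_e = KL = 2×2.84 m = 5680 mm.
Euler critical load P_cr = π²EI/L_e² = π²×111000×880200/5680² = 29890 N.
P_allow = P_cr/n = 29890/3.08 = 9705 N.

P_allow = 9.70 kN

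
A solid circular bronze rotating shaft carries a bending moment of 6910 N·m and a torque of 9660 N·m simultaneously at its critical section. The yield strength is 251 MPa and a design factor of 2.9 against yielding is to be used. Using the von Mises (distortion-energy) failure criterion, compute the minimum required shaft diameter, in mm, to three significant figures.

d = 108 mm

σ_allow = σ_y/n = 251/2.9 = 86.55 MPa.
For a solid shaft σ_b = 32M/(πd³) and τ = 16T/(πd³), so the von Mises stress is σ' = (16/πd³)·√(4M²+3T²).
√(4M²+3T²) = √(4×(6.910×10^6)² + 3×(9.660×10^6)²) = 2.170×10^7 N·mm.
d³ = 16×2.170×10^7/(π×86.55) = 1.277×10^6 mm³.
d = 108.5 mm.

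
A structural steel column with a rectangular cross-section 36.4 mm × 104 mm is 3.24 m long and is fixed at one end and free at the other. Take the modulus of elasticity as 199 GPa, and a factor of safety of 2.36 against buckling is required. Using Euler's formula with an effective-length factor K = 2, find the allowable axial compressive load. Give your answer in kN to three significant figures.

Buckling occurs about the weak axis: I_min = h·b³/12 = 104×36.4³/12 = 418000 mm⁴ (b = 36.4 mm is the smaller dimension).
Effective length L_e = KL = 2×3.24 m = 6480 mm.
Euler critical load P_cr = π²EI/L_e² = π²×199000×418000/6480² = 19550 N.
P_allow = P_cr/n = 19550/2.36 = 8284 N.

P_allow = 8.28 kN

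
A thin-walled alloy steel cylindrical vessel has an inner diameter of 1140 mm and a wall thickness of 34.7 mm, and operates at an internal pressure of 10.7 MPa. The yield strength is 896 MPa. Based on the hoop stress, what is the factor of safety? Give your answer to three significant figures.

n = 5.10

σ_h = pD/(2t) = 10.7×1140/(2×34.7) = 175.8 MPa.
n = 896/175.8 = 5.098.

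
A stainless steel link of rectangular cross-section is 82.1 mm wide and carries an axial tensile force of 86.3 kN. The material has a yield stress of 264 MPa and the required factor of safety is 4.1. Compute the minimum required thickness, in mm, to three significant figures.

σ_allow = 264/4.1 = 64.39 MPa.
Required area A = F/σ_allow = 86300/64.39 = 1340 mm².
t = A/w = 1340/82.1 = 16.32 mm.

t = 16.3 mm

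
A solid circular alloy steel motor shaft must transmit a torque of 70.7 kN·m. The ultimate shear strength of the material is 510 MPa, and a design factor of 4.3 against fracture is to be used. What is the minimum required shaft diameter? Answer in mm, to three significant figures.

Allowable shear stress τ_allow = 510/4.3 = 118.6 MPa.
For a solid shaft τ = 16T/(πd³), so d³ = 16T/(π τ_allow) = 16×7.0700×10^7/(π×118.6) = 3.036×10^6 mm³.
d = (3.036×10^6)^(1/3) = 144.8 mm.

d = 145 mm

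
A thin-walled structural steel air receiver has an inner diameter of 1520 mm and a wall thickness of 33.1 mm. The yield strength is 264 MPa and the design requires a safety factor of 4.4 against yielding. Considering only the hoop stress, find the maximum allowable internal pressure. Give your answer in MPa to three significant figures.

p_allow = 2.61 MPa

σ_allow = 264/4.4 = 60.00 MPa.
σ_h = pD/(2t) → p_allow = 2σ_allow t/D = 2×60.00×33.1/1520 = 2.613 MPa.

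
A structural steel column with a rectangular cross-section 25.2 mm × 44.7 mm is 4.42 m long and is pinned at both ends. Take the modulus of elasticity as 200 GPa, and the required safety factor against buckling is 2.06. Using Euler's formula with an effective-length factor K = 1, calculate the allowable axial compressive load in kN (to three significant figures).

P_allow = 2.92 kN

Buckling occurs about the weak axis: I_min = h·b³/12 = 44.7×25.2³/12 = 59610 mm⁴ (b = 25.2 mm is the smaller dimension).
Effective length L_e = KL = 1×4.42 m = 4420 mm.
Euler critical load P_cr = π²EI/L_e² = π²×200000×59610/4420² = 6023 N.
P_allow = P_cr/n = 6023/2.06 = 2924 N.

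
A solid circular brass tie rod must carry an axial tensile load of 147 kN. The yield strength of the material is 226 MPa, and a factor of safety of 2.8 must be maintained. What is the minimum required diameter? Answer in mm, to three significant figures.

d = 48.2 mm

Allowable stress σ_allow = 226/2.8 = 80.71 MPa.
Required area A = F/σ_allow = 147000/80.71 = 1821 mm².
A = πd²/4 → d = √(4A/π) = 48.15 mm.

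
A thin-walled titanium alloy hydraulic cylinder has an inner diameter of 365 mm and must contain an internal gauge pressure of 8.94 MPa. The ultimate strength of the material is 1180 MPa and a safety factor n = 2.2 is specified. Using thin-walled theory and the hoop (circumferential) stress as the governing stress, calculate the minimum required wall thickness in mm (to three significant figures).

t = 3.04 mm

σ_allow = 1180/2.2 = 536.4 MPa.
Hoop stress σ_h = pD/(2t), so t = pD/(2σ_allow) = 8.94×365/(2×536.4) = 3.042 mm.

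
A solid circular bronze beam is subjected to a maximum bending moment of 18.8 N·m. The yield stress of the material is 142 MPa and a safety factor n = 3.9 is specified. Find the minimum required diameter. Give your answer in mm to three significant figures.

σ_allow = 142/3.9 = 36.41 MPa.
For a solid circular section σ = 32M/(πd³), so d³ = 32M/(π σ_allow) = 32×18800/(π×36.41) = 5259 mm³.
d = 17.39 mm.

d = 17.4 mm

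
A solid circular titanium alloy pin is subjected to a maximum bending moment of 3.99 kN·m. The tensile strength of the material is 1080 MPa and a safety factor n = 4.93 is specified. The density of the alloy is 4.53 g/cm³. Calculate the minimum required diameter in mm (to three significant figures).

d = 57.0 mm

σ_allow = 1080/4.93 = 219.1 MPa.
For a solid circular section σ = 32M/(πd³), so d³ = 32M/(π σ_allow) = 32×3990000/(π×219.1) = 185500 mm³.
d = 57.03 mm.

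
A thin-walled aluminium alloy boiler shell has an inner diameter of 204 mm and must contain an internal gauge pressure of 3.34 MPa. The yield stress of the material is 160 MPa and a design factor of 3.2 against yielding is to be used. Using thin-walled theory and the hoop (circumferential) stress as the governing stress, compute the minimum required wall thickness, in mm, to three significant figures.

σ_allow = 160/3.2 = 50.00 MPa.
Hoop stress σ_h = pD/(2t), so t = pD/(2σ_allow) = 3.34×204/(2×50.00) = 6.814 mm.

t = 6.81 mm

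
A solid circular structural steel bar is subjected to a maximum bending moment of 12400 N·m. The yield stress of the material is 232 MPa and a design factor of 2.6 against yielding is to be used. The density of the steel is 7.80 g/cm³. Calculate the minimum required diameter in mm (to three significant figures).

d = 112 mm

σ_allow = 232/2.6 = 89.23 MPa.
For a solid circular section σ = 32M/(πd³), so d³ = 32M/(π σ_allow) = 32×1.2400×10^7/(π×89.23) = 1.415×10^6 mm³.
d = 112.3 mm.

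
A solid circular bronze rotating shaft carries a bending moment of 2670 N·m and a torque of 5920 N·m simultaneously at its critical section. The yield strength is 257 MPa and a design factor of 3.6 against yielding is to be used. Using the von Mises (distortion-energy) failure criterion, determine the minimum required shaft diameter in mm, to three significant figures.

d = 93.8 mm

σ_allow = σ_y/n = 257/3.6 = 71.39 MPa.
For a solid shaft σ_b = 32M/(πd³) and τ = 16T/(πd³), so the von Mises stress is σ' = (16/πd³)·√(4M²+3T²).
√(4M²+3T²) = √(4×(2.670×10^6)² + 3×(5.920×10^6)²) = 1.156×10^7 N·mm.
d³ = 16×1.156×10^7/(π×71.39) = 824800 mm³.
d = 93.78 mm.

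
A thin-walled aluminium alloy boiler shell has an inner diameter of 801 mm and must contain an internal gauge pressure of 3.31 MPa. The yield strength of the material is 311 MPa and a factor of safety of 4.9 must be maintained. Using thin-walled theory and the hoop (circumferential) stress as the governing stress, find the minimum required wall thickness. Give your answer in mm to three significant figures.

t = 20.9 mm

σ_allow = 311/4.9 = 63.47 MPa.
Hoop stress σ_h = pD/(2t), so t = pD/(2σ_allow) = 3.31×801/(2×63.47) = 20.89 mm.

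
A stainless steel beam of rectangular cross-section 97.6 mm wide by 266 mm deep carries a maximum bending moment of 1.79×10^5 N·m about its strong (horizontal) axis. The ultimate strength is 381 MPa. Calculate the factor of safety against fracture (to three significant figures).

n = 2.45

Section modulus S = bh²/6 = 97.6×266²/6 = 1.151×10^6 mm³.
σ = M/S = 1.7900×10^8/1.151×10^6 = 155.5 MPa.
n = 381/155.5 = 2.450.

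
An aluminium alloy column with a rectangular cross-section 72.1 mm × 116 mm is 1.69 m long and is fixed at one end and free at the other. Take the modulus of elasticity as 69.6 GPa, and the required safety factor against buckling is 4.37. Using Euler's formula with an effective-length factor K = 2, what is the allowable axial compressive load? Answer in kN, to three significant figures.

Buckling occurs about the weak axis: I_min = h·b³/12 = 116×72.1³/12 = 3.623×10^6 mm⁴ (b = 72.1 mm is the smaller dimension).
Effective length L_e = KL = 2×1.69 m = 3380 mm.
Euler critical load P_cr = π²EI/L_e² = π²×69600×3.623×10^6/3380² = 217900 N.
P_allow = P_cr/n = 217900/4.37 = 49850 N.

P_allow = 49.9 kN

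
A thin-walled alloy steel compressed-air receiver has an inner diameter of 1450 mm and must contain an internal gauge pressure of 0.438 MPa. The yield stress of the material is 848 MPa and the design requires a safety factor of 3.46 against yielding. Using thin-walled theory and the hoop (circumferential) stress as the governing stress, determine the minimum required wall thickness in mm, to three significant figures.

t = 1.30 mm

σ_allow = 848/3.46 = 245.1 MPa.
Hoop stress σ_h = pD/(2t), so t = pD/(2σ_allow) = 0.438×1450/(2×245.1) = 1.296 mm.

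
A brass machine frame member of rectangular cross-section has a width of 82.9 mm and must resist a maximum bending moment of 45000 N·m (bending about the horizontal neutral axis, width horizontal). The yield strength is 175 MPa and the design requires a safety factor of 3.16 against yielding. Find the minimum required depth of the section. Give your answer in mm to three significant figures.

h = 243 mm

σ_allow = 175/3.16 = 55.38 MPa.
For a rectangular section σ = 6M/(bh²), so h² = 6M/(b σ_allow) = 6×4.5000×10^7/(82.9×55.38) = 58810 mm².
h = 242.5 mm.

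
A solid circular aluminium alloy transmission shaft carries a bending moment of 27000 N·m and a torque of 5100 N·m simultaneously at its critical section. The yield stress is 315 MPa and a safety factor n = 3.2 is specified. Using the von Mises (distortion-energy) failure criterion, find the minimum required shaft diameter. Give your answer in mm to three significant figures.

σ_allow = σ_y/n = 315/3.2 = 98.44 MPa.
For a solid shaft σ_b = 32M/(πd³) and τ = 16T/(πd³), so the von Mises stress is σ' = (16/πd³)·√(4M²+3T²).
√(4M²+3T²) = √(4×(2.700×10^7)² + 3×(5.100×10^6)²) = 5.472×10^7 N·mm.
d³ = 16×5.472×10^7/(π×98.44) = 2.831×10^6 mm³.
d = 141.5 mm.

d = 141 mm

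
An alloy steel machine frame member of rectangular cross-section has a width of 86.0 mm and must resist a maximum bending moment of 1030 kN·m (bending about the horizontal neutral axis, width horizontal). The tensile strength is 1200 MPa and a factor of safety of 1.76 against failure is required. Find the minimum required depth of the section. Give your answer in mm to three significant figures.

σ_allow = 1200/1.76 = 681.8 MPa.
For a rectangular section σ = 6M/(bh²), so h² = 6M/(b σ_allow) = 6×1.0300×10^9/(86.0×681.8) = 105400 mm².
h = 324.6 mm.

h = 325 mm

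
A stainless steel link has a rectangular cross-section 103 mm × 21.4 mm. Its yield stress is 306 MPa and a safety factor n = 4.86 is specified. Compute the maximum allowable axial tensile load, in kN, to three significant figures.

F_allow = 139 kN

σ_allow = 306/4.86 = 62.96 MPa.
A = 103×21.4 = 2204 mm².
F_allow = σ_allow × A = 62.96×2204 = 138800 N.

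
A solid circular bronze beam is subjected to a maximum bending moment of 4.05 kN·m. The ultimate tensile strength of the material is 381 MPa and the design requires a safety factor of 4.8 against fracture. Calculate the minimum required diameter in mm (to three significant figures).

d = 80.4 mm

σ_allow = 381/4.8 = 79.38 MPa.
For a solid circular section σ = 32M/(πd³), so d³ = 32M/(π σ_allow) = 32×4050000/(π×79.38) = 519700 mm³.
d = 80.40 mm.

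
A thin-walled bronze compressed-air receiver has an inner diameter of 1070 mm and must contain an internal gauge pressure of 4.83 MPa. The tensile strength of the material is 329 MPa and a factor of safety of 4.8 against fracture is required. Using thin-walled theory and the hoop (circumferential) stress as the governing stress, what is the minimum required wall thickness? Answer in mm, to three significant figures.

t = 37.7 mm

σ_allow = 329/4.8 = 68.54 MPa.
Hoop stress σ_h = pD/(2t), so t = pD/(2σ_allow) = 4.83×1070/(2×68.54) = 37.70 mm.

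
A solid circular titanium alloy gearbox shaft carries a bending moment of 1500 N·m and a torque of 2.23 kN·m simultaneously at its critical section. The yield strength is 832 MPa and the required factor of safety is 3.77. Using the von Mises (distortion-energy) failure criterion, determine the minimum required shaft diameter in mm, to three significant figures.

d = 48.3 mm

σ_allow = σ_y/n = 832/3.77 = 220.7 MPa.
For a solid shaft σ_b = 32M/(πd³) and τ = 16T/(πd³), so the von Mises stress is σ' = (16/πd³)·√(4M²+3T²).
√(4M²+3T²) = √(4×(1.500×10^6)² + 3×(2.230×10^6)²) = 4.891×10^6 N·mm.
d³ = 16×4.891×10^6/(π×220.7) = 112900 mm³.
d = 48.33 mm.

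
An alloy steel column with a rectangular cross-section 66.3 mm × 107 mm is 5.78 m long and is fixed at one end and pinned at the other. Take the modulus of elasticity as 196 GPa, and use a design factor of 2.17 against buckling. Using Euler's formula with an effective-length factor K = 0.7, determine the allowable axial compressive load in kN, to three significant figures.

P_allow = 142 kN

Buckling occurs about the weak axis: I_min = h·b³/12 = 107×66.3³/12 = 2.599×10^6 mm⁴ (b = 66.3 mm is the smaller dimension).
Effective length L_e = KL = 0.7×5.78 m = 4046 mm.
Euler critical load P_cr = π²EI/L_e² = π²×196000×2.599×10^6/4046² = 307100 N.
P_allow = P_cr/n = 307100/2.17 = 141500 N.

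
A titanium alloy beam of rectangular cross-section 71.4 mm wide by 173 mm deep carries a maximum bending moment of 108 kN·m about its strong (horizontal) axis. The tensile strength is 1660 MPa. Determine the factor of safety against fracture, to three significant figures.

n = 5.47

Section modulus S = bh²/6 = 71.4×173²/6 = 356200 mm³.
σ = M/S = 1.0800×10^8/356200 = 303.2 MPa.
n = 1660/303.2 = 5.474.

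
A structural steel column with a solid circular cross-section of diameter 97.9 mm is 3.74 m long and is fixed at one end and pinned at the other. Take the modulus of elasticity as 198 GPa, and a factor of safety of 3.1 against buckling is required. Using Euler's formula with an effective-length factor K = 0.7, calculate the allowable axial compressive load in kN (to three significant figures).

I = πd⁴/64 = π×97.9⁴/64 = 4.509×10^6 mm⁴.
Effective length L_e = KL = 0.7×3.74 m = 2618 mm.
Euler critical load P_cr = π²EI/L_e² = π²×198000×4.509×10^6/2618² = 1.286×10^6 N.
P_allow = P_cr/n = 1.286×10^6/3.1 = 414700 N.

P_allow = 415 kN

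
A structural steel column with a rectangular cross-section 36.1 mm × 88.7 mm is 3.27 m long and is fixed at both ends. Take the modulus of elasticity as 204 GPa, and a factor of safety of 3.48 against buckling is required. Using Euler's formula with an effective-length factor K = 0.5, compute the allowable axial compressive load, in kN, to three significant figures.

P_allow = 75.3 kN

Buckling occurs about the weak axis: I_min = h·b³/12 = 88.7×36.1³/12 = 347700 mm⁴ (b = 36.1 mm is the smaller dimension).
Effective length L_e = KL = 0.5×3.27 m = 1635 mm.
Euler critical load P_cr = π²EI/L_e² = π²×204000×347700/1635² = 261900 N.
P_allow = P_cr/n = 261900/3.48 = 75260 N.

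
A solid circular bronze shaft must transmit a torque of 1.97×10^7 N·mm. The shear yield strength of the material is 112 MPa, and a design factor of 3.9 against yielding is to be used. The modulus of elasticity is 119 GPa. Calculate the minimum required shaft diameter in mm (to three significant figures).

d = 152 mm

Allowable shear stress τ_allow = 112/3.9 = 28.72 MPa.
For a solid shaft τ = 16T/(πd³), so d³ = 16T/(π τ_allow) = 16×1.9700×10^7/(π×28.72) = 3.494×10^6 mm³.
d = (3.494×10^6)^(1/3) = 151.7 mm.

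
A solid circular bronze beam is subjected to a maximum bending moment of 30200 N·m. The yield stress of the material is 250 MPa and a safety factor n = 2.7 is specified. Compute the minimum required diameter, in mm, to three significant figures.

σ_allow = 250/2.7 = 92.59 MPa.
For a solid circular section σ = 32M/(πd³), so d³ = 32M/(π σ_allow) = 32×3.0200×10^7/(π×92.59) = 3.322×10^6 mm³.
d = 149.2 mm.

d = 149 mm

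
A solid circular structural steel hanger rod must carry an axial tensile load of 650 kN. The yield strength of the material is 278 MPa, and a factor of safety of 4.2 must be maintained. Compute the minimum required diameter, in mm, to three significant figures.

d = 112 mm

Allowable stress σ_allow = 278/4.2 = 66.19 MPa.
Required area A = F/σ_allow = 650000/66.19 = 9820 mm².
A = πd²/4 → d = √(4A/π) = 111.8 mm.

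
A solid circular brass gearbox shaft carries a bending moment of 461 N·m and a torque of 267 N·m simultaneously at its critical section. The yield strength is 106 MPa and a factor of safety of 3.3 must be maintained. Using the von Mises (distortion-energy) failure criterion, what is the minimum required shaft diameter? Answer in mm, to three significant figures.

σ_allow = σ_y/n = 106/3.3 = 32.12 MPa.
For a solid shaft σ_b = 32M/(πd³) and τ = 16T/(πd³), so the von Mises stress is σ' = (16/πd³)·√(4M²+3T²).
√(4M²+3T²) = √(4×(461000)² + 3×(267000)²) = 1.031×10^6 N·mm.
d³ = 16×1.031×10^6/(π×32.12) = 163500 mm³.
d = 54.69 mm.

d = 54.7 mm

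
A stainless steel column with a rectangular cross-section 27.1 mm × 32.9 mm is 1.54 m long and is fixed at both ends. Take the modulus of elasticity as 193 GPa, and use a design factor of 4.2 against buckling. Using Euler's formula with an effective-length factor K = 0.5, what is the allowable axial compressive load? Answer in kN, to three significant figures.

P_allow = 41.7 kN

Buckling occurs about the weak axis: I_min = h·b³/12 = 32.9×27.1³/12 = 54570 mm⁴ (b = 27.1 mm is the smaller dimension).
Effective length L_e = KL = 0.5×1.54 m = 770.0 mm.
Euler critical load P_cr = π²EI/L_e² = π²×193000×54570/770.0² = 175300 N.
P_allow = P_cr/n = 175300/4.2 = 41740 N.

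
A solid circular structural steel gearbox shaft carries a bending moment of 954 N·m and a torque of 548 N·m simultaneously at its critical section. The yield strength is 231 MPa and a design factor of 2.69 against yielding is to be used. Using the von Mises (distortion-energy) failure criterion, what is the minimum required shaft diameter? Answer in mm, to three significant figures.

d = 50.2 mm

σ_allow = σ_y/n = 231/2.69 = 85.87 MPa.
For a solid shaft σ_b = 32M/(πd³) and τ = 16T/(πd³), so the von Mises stress is σ' = (16/πd³)·√(4M²+3T²).
√(4M²+3T²) = √(4×(954000)² + 3×(548000)²) = 2.131×10^6 N·mm.
d³ = 16×2.131×10^6/(π×85.87) = 126400 mm³.
d = 50.18 mm.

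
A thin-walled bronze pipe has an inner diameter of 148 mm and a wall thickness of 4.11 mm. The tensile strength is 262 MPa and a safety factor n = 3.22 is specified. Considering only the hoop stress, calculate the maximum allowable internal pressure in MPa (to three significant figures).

p_allow = 4.52 MPa

σ_allow = 262/3.22 = 81.37 MPa.
σ_h = pD/(2t) → p_allow = 2σ_allow t/D = 2×81.37×4.11/148 = 4.519 MPa.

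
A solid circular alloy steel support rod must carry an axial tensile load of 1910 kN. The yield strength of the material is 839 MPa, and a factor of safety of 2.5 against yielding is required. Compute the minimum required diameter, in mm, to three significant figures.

Allowable stress σ_allow = 839/2.5 = 335.6 MPa.
Required area A = F/σ_allow = 1910000/335.6 = 5691 mm².
A = πd²/4 → d = √(4A/π) = 85.13 mm.

d = 85.1 mm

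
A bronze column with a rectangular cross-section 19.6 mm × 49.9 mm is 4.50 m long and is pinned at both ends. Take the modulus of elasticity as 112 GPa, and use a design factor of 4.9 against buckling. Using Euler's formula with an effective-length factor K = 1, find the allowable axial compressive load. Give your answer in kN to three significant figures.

Buckling occurs about the weak axis: I_min = h·b³/12 = 49.9×19.6³/12 = 31310 mm⁴ (b = 19.6 mm is the smaller dimension).
Effective length L_e = KL = 1×4.50 m = 4500 mm.
Euler critical load P_cr = π²EI/L_e² = π²×112000×31310/4500² = 1709 N.
P_allow = P_cr/n = 1709/4.9 = 348.8 N.

P_allow = 0.349 kN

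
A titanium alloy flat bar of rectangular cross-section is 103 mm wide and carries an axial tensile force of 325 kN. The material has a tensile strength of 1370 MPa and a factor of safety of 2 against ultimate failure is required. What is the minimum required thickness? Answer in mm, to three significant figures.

σ_allow = 1370/2 = 685.0 MPa.
Required area A = F/σ_allow = 325000/685.0 = 474.5 mm².
t = A/w = 474.5/103 = 4.606 mm.

t = 4.61 mm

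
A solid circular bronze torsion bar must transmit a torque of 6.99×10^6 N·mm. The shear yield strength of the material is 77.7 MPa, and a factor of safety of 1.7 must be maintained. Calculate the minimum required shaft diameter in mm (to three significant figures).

d = 92.0 mm

Allowable shear stress τ_allow = 77.7/1.7 = 45.71 MPa.
For a solid shaft τ = 16T/(πd³), so d³ = 16T/(π τ_allow) = 16×6990000/(π×45.71) = 778900 mm³.
d = (778900)^(1/3) = 92.01 mm.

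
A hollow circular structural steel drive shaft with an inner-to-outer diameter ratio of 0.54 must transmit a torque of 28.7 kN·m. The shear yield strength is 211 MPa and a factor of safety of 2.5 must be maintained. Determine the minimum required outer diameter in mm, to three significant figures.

d_o = 124 mm

τ_allow = 211/2.5 = 84.40 MPa.
For a hollow shaft τ = 16T/[πd_o³(1−k⁴)] with k = 0.54, so 1−k⁴ = 0.9150.
d_o³ = 16T/[π τ_allow (1−k⁴)] = 16×2.8700×10^7/(π×84.40×0.9150) = 1.893×10^6 mm³.
d_o = 123.7 mm.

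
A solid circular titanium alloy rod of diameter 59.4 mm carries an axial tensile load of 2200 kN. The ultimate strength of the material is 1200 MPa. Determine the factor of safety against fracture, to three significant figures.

n = 1.51

A = πd²/4 = 2771 mm².
σ = F/A = 2200000/2771 = 793.9 MPa.
n = 1200/793.9 = 1.512.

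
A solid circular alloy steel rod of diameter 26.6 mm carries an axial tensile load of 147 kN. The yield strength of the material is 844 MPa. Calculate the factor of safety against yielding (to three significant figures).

n = 3.19

A = πd²/4 = 555.7 mm².
σ = F/A = 147000/555.7 = 264.5 MPa.
n = 844/264.5 = 3.191.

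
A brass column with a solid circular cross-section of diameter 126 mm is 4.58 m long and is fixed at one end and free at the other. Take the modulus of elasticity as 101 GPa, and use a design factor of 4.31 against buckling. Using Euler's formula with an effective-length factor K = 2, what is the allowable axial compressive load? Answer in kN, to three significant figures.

P_allow = 34.1 kN

I = πd⁴/64 = π×126⁴/64 = 1.237×10^7 mm⁴.
Effective length L_e = KL = 2×4.58 m = 9160 mm.
Euler critical load P_cr = π²EI/L_e² = π²×101000×1.237×10^7/9160² = 147000 N.
P_allow = P_cr/n = 147000/4.31 = 34100 N.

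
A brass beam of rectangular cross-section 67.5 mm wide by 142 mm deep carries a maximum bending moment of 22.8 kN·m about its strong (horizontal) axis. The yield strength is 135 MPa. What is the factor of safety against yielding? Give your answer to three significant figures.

Section modulus S = bh²/6 = 67.5×142²/6 = 226800 mm³.
σ = M/S = 2.2800×10^7/226800 = 100.5 MPa.
n = 135/100.5 = 1.343.

n = 1.34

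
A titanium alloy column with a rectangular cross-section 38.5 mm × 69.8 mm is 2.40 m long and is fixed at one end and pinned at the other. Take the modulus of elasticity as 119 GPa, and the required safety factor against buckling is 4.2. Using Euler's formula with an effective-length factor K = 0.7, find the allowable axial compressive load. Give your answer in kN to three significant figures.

P_allow = 32.9 kN

Buckling occurs about the weak axis: I_min = h·b³/12 = 69.8×38.5³/12 = 331900 mm⁴ (b = 38.5 mm is the smaller dimension).
Effective length L_e = KL = 0.7×2.40 m = 1680 mm.
Euler critical load P_cr = π²EI/L_e² = π²×119000×331900/1680² = 138100 N.
P_allow = P_cr/n = 138100/4.2 = 32890 N.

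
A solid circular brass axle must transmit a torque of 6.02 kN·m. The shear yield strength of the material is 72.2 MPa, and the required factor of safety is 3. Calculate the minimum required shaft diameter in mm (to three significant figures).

Allowable shear stress τ_allow = 72.2/3 = 24.07 MPa.
For a solid shaft τ = 16T/(πd³), so d³ = 16T/(π τ_allow) = 16×6020000/(π×24.07) = 1.274×10^6 mm³.
d = (1.274×10^6)^(1/3) = 108.4 mm.

d = 108 mm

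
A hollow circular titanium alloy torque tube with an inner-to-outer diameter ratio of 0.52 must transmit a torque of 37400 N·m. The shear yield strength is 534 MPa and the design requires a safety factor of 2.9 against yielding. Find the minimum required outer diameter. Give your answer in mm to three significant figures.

τ_allow = 534/2.9 = 184.1 MPa.
For a hollow shaft τ = 16T/[πd_o³(1−k⁴)] with k = 0.52, so 1−k⁴ = 0.9269.
d_o³ = 16T/[π τ_allow (1−k⁴)] = 16×3.7400×10^7/(π×184.1×0.9269) = 1.116×10^6 mm³.
d_o = 103.7 mm.

d_o = 104 mm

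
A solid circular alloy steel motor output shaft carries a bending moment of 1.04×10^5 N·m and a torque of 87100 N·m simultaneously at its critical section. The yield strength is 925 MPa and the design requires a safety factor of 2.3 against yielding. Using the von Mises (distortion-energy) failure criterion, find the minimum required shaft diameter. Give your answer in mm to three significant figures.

d = 148 mm

σ_allow = σ_y/n = 925/2.3 = 402.2 MPa.
For a solid shaft σ_b = 32M/(πd³) and τ = 16T/(πd³), so the von Mises stress is σ' = (16/πd³)·√(4M²+3T²).
√(4M²+3T²) = √(4×(1.040×10^8)² + 3×(8.710×10^7)²) = 2.569×10^8 N·mm.
d³ = 16×2.569×10^8/(π×402.2) = 3.254×10^6 mm³.
d = 148.2 mm.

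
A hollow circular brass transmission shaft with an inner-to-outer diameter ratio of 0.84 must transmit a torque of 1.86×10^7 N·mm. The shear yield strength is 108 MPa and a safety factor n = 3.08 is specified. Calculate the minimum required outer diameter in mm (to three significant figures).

d_o = 175 mm

τ_allow = 108/3.08 = 35.06 MPa.
For a hollow shaft τ = 16T/[πd_o³(1−k⁴)] with k = 0.84, so 1−k⁴ = 0.5021.
d_o³ = 16T/[π τ_allow (1−k⁴)] = 16×1.8600×10^7/(π×35.06×0.5021) = 5.380×10^6 mm³.
d_o = 175.2 mm.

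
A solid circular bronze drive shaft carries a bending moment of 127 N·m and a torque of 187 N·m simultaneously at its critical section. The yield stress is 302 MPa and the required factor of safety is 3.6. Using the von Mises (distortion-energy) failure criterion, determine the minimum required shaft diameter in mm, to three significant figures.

σ_allow = σ_y/n = 302/3.6 = 83.89 MPa.
For a solid shaft σ_b = 32M/(πd³) and τ = 16T/(πd³), so the von Mises stress is σ' = (16/πd³)·√(4M²+3T²).
√(4M²+3T²) = √(4×(127000)² + 3×(187000)²) = 411600 N·mm.
d³ = 16×411600/(π×83.89) = 24990 mm³.
d = 29.24 mm.

d = 29.2 mm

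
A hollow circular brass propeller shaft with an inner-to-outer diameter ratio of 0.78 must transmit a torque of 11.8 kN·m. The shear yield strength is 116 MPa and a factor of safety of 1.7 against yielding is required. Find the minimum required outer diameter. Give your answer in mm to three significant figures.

d_o = 112 mm

τ_allow = 116/1.7 = 68.24 MPa.
For a hollow shaft τ = 16T/[πd_o³(1−k⁴)] with k = 0.78, so 1−k⁴ = 0.6298.
d_o³ = 16T/[π τ_allow (1−k⁴)] = 16×1.1800×10^7/(π×68.24×0.6298) = 1.398×10^6 mm³.
d_o = 111.8 mm.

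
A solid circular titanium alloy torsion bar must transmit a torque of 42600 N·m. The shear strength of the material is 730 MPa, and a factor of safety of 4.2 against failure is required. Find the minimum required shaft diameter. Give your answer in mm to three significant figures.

d = 108 mm

Allowable shear stress τ_allow = 730/4.2 = 173.8 MPa.
For a solid shaft τ = 16T/(πd³), so d³ = 16T/(π τ_allow) = 16×4.2600×10^7/(π×173.8) = 1.248×10^6 mm³.
d = (1.248×10^6)^(1/3) = 107.7 mm.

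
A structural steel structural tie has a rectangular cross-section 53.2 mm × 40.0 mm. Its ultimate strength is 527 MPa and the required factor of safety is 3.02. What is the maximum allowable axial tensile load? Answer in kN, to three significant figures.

σ_allow = 527/3.02 = 174.5 MPa.
A = 53.2×40.0 = 2128 mm².
F_allow = σ_allow × A = 174.5×2128 = 371300 N.

F_allow = 371 kN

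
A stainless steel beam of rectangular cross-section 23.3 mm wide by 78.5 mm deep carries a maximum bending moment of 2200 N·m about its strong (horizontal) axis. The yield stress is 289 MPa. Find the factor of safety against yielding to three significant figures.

Section modulus S = bh²/6 = 23.3×78.5²/6 = 23930 mm³.
σ = M/S = 2200000/23930 = 91.93 MPa.
n = 289/91.93 = 3.144.

n = 3.14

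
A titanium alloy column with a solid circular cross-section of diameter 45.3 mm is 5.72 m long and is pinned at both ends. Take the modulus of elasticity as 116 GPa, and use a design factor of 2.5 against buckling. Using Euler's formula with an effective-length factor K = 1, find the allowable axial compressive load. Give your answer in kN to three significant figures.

I = πd⁴/64 = π×45.3⁴/64 = 206700 mm⁴.
Effective length L_e = KL = 1×5.72 m = 5720 mm.
Euler critical load P_cr = π²EI/L_e² = π²×116000×206700/5720² = 7233 N.
P_allow = P_cr/n = 7233/2.5 = 2893 N.

P_allow = 2.89 kN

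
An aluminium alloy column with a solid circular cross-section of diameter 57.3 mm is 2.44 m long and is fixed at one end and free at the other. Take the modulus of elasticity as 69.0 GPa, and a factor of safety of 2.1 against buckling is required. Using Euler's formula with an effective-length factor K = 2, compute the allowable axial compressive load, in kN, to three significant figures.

I = πd⁴/64 = π×57.3⁴/64 = 529200 mm⁴.
Effective length L_e = KL = 2×2.44 m = 4880 mm.
Euler critical load P_cr = π²EI/L_e² = π²×69000×529200/4880² = 15130 N.
P_allow = P_cr/n = 15130/2.1 = 7206 N.

P_allow = 7.21 kN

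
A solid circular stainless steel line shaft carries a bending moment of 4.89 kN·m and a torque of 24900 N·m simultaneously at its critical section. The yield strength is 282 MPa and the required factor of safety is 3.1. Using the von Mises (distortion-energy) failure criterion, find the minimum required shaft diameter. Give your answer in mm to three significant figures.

d = 135 mm

σ_allow = σ_y/n = 282/3.1 = 90.97 MPa.
For a solid shaft σ_b = 32M/(πd³) and τ = 16T/(πd³), so the von Mises stress is σ' = (16/πd³)·√(4M²+3T²).
√(4M²+3T²) = √(4×(4.890×10^6)² + 3×(2.490×10^7)²) = 4.422×10^7 N·mm.
d³ = 16×4.422×10^7/(π×90.97) = 2.476×10^6 mm³.
d = 135.3 mm.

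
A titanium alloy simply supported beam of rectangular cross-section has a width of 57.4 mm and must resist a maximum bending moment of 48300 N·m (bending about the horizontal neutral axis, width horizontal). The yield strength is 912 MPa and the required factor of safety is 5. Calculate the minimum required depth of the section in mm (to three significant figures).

σ_allow = 912/5 = 182.4 MPa.
For a rectangular section σ = 6M/(bh²), so h² = 6M/(b σ_allow) = 6×4.8300×10^7/(57.4×182.4) = 27680 mm².
h = 166.4 mm.

h = 166 mm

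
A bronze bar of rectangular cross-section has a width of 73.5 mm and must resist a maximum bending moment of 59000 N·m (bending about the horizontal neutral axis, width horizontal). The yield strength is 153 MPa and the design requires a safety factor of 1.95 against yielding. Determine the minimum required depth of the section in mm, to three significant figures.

h = 248 mm

σ_allow = 153/1.95 = 78.46 MPa.
For a rectangular section σ = 6M/(bh²), so h² = 6M/(b σ_allow) = 6×5.9000×10^7/(73.5×78.46) = 61380 mm².
h = 247.8 mm.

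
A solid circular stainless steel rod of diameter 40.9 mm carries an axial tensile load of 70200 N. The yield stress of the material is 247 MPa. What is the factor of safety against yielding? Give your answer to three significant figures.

n = 4.62

A = πd²/4 = 1314 mm².
σ = F/A = 70200/1314 = 53.43 MPa.
n = 247/53.43 = 4.623.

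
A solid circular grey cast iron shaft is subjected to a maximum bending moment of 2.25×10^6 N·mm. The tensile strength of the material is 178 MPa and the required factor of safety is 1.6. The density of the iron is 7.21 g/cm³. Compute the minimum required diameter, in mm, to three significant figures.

σ_allow = 178/1.6 = 111.2 MPa.
For a solid circular section σ = 32M/(πd³), so d³ = 32M/(π σ_allow) = 32×2250000/(π×111.2) = 206000 mm³.
d = 59.06 mm.

d = 59.1 mm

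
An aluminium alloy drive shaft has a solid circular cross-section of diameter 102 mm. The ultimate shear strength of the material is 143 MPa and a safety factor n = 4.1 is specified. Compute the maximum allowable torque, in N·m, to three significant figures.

T_allow = 7270 N·m

τ_allow = 143/4.1 = 34.88 MPa.
For a solid shaft T_allow = τ_allow·πd³/16; πd³/16 = π×102³/16 = 208400 mm³.
T_allow = 34.88×208400 = 7.267×10^6 N·mm = 7267 N·m.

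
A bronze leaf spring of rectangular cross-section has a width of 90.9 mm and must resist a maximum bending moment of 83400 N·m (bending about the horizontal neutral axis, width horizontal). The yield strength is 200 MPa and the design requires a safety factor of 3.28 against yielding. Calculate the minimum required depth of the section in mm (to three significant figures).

h = 300 mm

σ_allow = 200/3.28 = 60.98 MPa.
For a rectangular section σ = 6M/(bh²), so h² = 6M/(b σ_allow) = 6×8.3400×10^7/(90.9×60.98) = 90280 mm².
h = 300.5 mm.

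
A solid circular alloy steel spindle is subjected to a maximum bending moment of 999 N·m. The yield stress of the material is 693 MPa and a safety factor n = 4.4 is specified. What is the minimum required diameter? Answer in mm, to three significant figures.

d = 40.1 mm

σ_allow = 693/4.4 = 157.5 MPa.
For a solid circular section σ = 32M/(πd³), so d³ = 32M/(π σ_allow) = 32×999000/(π×157.5) = 64610 mm³.
d = 40.13 mm.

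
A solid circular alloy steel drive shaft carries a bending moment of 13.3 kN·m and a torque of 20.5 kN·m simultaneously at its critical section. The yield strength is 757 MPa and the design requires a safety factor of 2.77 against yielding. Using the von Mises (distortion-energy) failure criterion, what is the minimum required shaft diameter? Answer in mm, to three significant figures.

σ_allow = σ_y/n = 757/2.77 = 273.3 MPa.
For a solid shaft σ_b = 32M/(πd³) and τ = 16T/(πd³), so the von Mises stress is σ' = (16/πd³)·√(4M²+3T²).
√(4M²+3T²) = √(4×(1.330×10^7)² + 3×(2.050×10^7)²) = 4.437×10^7 N·mm.
d³ = 16×4.437×10^7/(π×273.3) = 826800 mm³.
d = 93.86 mm.

d = 93.9 mm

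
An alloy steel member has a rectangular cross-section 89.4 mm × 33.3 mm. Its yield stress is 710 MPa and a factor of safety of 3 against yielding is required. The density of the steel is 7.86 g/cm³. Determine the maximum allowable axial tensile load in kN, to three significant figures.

σ_allow = 710/3 = 236.7 MPa.
A = 89.4×33.3 = 2977 mm².
F_allow = σ_allow × A = 236.7×2977 = 704600 N.

F_allow = 705 kN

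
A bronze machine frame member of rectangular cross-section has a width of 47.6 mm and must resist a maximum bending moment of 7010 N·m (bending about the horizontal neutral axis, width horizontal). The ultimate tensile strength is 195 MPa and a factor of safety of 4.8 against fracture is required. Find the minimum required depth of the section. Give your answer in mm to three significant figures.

σ_allow = 195/4.8 = 40.62 MPa.
For a rectangular section σ = 6M/(bh²), so h² = 6M/(b σ_allow) = 6×7010000/(47.6×40.62) = 21750 mm².
h = 147.5 mm.

h = 147 mm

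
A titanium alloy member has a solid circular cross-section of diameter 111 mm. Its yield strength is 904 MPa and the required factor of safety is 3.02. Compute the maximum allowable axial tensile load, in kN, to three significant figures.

F_allow = 2900 kN

σ_allow = 904/3.02 = 299.3 MPa.
A = πd²/4 = π×111²/4 = 9677 mm².
F_allow = σ_allow × A = 299.3×9677 = 2.897×10^6 N.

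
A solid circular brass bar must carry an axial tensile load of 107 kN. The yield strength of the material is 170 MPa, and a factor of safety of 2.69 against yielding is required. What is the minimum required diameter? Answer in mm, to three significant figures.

d = 46.4 mm

Allowable stress σ_allow = 170/2.69 = 63.20 MPa.
Required area A = F/σ_allow = 107000/63.20 = 1693 mm².
A = πd²/4 → d = √(4A/π) = 46.43 mm.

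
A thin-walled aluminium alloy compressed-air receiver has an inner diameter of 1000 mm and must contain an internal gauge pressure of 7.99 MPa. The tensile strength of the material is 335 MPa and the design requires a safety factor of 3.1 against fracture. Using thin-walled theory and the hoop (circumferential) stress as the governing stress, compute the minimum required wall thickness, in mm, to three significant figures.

σ_allow = 335/3.1 = 108.1 MPa.
Hoop stress σ_h = pD/(2t), so t = pD/(2σ_allow) = 7.99×1000/(2×108.1) = 36.97 mm.

t = 37.0 mm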